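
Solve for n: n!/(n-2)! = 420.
21

n!/(n-2)! = n×(n-1), a product of 2 consecutive integers ≈ (n−0.5)^2. 420^(1/2) + 0.5 ≈ 21.0; check n = 21: 21×20 = 420 ✓. So n = 21.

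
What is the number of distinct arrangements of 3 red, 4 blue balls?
Multinomial: 7!/(3! × 4!) = 35.

Answer: 35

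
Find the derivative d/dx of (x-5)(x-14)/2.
(2x - 19)/2

Explanation: d/dx[(x-5)(x-14)] = (x-14) + (x-5) = 2x - 19. Dividing by 2 gives (2x - 19)/2.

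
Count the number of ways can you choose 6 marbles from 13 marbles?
1,716

Working:
C(13,6) = 13! / (6! × (13-6)!)
         = 13! / (6! × 7!)
         = 1,716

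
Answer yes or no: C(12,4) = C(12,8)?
Yes

Solution: Symmetry C(n,k) = C(n,n-k): C(12,4) = 495 and C(12,8) = 495. Both sides agree, so the statement holds.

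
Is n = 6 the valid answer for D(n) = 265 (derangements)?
Yes
D(6) = (6-1)·[D(5) + D(4)] = 5·[44 + 9] = 265, which equals 265.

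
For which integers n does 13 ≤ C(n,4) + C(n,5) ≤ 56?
6, 7

Reasoning: C(5,4)+C(5,5)=6; C(6,4)+C(6,5)=21; C(7,4)+C(7,5)=56; C(8,4)+C(8,5)=126. So valid n = 6, 7.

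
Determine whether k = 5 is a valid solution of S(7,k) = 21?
S(7,5) = 5·S(6,5) + S(6,4) = 5·15 + 65 = 140, which does not equal 21.
Final answer: No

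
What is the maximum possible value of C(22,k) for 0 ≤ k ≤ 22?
705,432

Working:
Maximum at k = 11: C(22,11) = 705,432.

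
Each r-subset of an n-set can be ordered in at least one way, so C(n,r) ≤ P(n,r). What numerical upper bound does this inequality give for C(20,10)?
670,442,572,800

P(20,10) = 20·19·18·17·16·15·14·13·12·11 = 670,442,572,800, so C(20,10) ≤ 670,442,572,800. (The bound is loose by a factor of 10! = 3,628,800: C(20,10) = 670,442,572,800/3,628,800 = 184,756.)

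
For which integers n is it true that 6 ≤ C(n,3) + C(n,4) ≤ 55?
C(4,3)+C(4,4)=5; C(5,3)+C(5,4)=15; C(6,3)+C(6,4)=35; C(7,3)+C(7,4)=70. So valid n = 5, 6.

Answer: 5, 6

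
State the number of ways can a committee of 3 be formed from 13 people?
286

C(13,3) = 13! / (3! × (13-3)!)
         = 13! / (3! × 10!)
         = 286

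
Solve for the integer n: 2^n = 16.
4

Explanation: 2^4 = 16, so n = 4.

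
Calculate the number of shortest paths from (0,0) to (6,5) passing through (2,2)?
To (2,2): C(4,2)=6. From there: C(7,4)=35. Total: 210.

Answer: 210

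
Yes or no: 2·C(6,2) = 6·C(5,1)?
Yes

Reasoning: Absorption identity k·C(n,k) = n·C(n-1,k-1). LHS = 2·15 = 30; RHS = 6·5 = 30.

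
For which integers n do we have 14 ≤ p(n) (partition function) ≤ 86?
7, 8, 9, 10, 11, 12

Explanation: Tabulating p(n) via p(n) = p(n−1) + p(n−2) − p(n−5) − p(n−7) + …: p(6)=11; p(7)=15; p(8)=22; p(9)=30; p(10)=42; p(11)=56; p(12)=77; p(13)=101. So valid n = 7, 8, 9, 10, 11, 12.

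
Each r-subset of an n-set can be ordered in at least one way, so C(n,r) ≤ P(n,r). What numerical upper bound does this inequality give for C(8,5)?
6,720

P(8,5) = 8·7·6·5·4 = 6,720, so C(8,5) ≤ 6,720. (The bound is loose by a factor of 5! = 120: C(8,5) = 6,720/120 = 56.)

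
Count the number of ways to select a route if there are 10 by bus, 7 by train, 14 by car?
31

By the addition principle: 10 + 7 + 14 = 31.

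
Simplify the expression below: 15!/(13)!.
210

Explanation: This equals 15×14 = 210.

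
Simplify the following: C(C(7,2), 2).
210

Explanation: C(7,2) = 21, then C(21, 2) = 210.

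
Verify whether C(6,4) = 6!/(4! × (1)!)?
False

Explanation: The correct denominator is 4!×2!, giving C(6,4) = 15; the stated RHS is 6!/(4!×1!) = 30 ≠ 15, so the statement does not hold.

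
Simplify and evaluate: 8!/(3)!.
6,720
This equals 8×7×...×4 = 6,720.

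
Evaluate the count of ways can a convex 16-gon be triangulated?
2,674,440

Working:
Using the Catalan number formula: C_n = C(2n, n) / (n+1)
C_14 = C(28, 14) / (14+1)
     = 40116600 / 15
     = 2,674,440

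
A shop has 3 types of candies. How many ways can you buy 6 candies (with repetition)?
Stars and bars: C(6+3-1, 6) = C(8, 6) = 28.

Answer: 28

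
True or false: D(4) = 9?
Derangements of 4 elements: D(4) = (4-1)·[D(3) + D(2)] = 3·[2 + 1] = 9.
Final answer: True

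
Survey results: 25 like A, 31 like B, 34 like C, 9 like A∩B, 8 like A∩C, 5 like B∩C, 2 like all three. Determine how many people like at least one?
70

|A∪B∪C| = 25+31+34-9-8-5+2 = 70.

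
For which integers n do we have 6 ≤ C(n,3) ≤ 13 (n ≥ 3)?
C(4,3)=4; C(5,3)=10; C(6,3)=20. So valid n = 5.
Final answer: 5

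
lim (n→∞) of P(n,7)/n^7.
1

Solution: P(n,7) = n(n-1)···(n-6) ≈ n^7 for large n. Limit = 1.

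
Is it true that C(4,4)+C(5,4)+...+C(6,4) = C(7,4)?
False

Explanation: Hockey stick identity gives Σ = C(7,5) = 21; RHS C(7,4) = 35.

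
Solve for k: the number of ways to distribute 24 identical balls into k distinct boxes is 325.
3

Stars and bars: the count is C(24+k−1, k−1), increasing in k. k=2: C(25,1) = 25, k=3: C(26,2) = 325 ✓. So k = 3.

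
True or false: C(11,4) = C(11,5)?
False

Solution: C(11,4) = 330 but C(11,5) = 462; symmetry gives C(11,4) = C(11,7), not C(11,5).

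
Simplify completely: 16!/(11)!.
This equals 16×15×...×12 = 524,160.
Final answer: 524,160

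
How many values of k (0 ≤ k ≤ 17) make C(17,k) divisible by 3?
Checking C(17,k) mod 3 for k = 0..17: none are divisible by 3. Count = 0.
Final answer: 0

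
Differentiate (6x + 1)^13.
78(6x + 1)^12
Chain rule: 13(6x+1)^{12} × 6 = 78(6x+1)^{12}.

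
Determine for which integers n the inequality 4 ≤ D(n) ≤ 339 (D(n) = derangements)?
Using D(n) = (n−1)[D(n−1) + D(n−2)] with D(1)=0, D(2)=1: D(3)=2; D(4)=9; D(5)=44; D(6)=265; D(7)=1,854. So valid n = 4, 5, 6.

Answer: 4, 5, 6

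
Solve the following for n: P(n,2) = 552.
P(n,2) = n(n−1) is increasing in n; n(n−1) ≈ (n−0.5)^2 = 552 gives n ≈ 24.0. Check: P(22,2) = 462, P(23,2) = 506, P(24,2) = 552 ✓. So n = 24.
Final answer: 24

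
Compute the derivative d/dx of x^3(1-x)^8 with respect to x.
3x^2(1-x)^8 - 8x^3(1-x)^7

Solution: Product rule: 3x^{2}(1-x)^{8} + x^3·(-8)(1-x)^{7}.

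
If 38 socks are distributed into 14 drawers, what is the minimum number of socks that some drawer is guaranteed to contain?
3

Pigeonhole: ⌈38/14⌉ = 3.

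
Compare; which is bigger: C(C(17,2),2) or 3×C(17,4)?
C(C(17,2),2)
C(C(17,2),2)=9,180, 3×C(17,4)=7,140.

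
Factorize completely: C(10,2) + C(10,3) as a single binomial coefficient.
C(11,3)

Working:
By Pascal's identity: C(10,2) + C(10,3) = C(11,3) = 165.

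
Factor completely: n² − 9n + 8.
(n − 1)(n − 8)

Solution: Seek roots whose sum is 9 and product is 8: (1, 8). So n² − 9n + 8 = (n − 1)(n − 8).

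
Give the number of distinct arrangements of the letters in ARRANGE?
1,260

Solution: Word has 7 letters (A=2, R=2, N=1, G=1, E=1). Arrangements: 7!/Π(k!) = 1,260.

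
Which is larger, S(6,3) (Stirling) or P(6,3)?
S(6,3) = 3·S(5,3) + S(5,2) = 3·25 + 15 = 90; P(6,3) = 120.
Final answer: P(6,3)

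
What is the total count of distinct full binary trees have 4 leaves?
5

Solution: Using the Catalan number formula: C_n = C(2n, n) / (n+1)
C_3 = C(6, 3) / (3+1)
     = 20 / 4
     = 5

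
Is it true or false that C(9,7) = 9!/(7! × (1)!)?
The correct denominator is 7!×2!, giving C(9,7) = 36; the stated RHS is 9!/(7!×1!) = 72 ≠ 36, so the statement does not hold.

Answer: False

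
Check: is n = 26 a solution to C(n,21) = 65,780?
Yes

Reasoning: C(26,21) = 26·25·24·23·22·21·20·19·18·17·16·15·14·13·12·11·10·9·8·7·6/21! = 3,360,762,176,055,046,963,200,000/51,090,942,171,709,440,000 = 65,780, which equals 65,780.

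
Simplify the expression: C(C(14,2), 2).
C(14,2) = 91, then C(91, 2) = 4,095.

Answer: 4,095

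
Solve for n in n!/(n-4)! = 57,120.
17
n!/(n-4)! = n×(n-1)×(n-2)×(n-3), a product of 4 consecutive integers ≈ (n−1.5)^4. 57,120^(1/4) + 1.5 ≈ 17.0; check n = 17: 17×16×15×14 = 57,120 ✓. So n = 17.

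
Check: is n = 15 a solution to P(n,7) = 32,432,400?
P(15,7) = 15·14·13·12·11·10·9 = 32,432,400, which equals 32,432,400.

Answer: Yes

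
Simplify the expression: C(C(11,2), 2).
1,485

Working:
C(11,2) = 55, then C(55, 2) = 1,485.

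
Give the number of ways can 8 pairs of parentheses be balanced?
1,430

Solution: Using the Catalan number formula: C_n = C(2n, n) / (n+1)
C_8 = C(16, 8) / (8+1)
     = 12870 / 9
     = 1,430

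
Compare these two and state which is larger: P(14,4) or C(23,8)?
C(23,8)

Solution: P(14,4)=24,024, C(23,8)=490,314.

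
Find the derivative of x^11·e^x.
Product rule: d/dx[x^11]·e^x + x^11·d/dx[e^x] = 11x^{10}e^x + x^11e^x.
Final answer: (11x^10 + x^11)e^x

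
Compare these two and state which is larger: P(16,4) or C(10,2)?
P(16,4)

P(16,4)=43,680, C(10,2)=45.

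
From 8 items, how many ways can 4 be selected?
C(8,4) = 8! / (4! × (8-4)!)
         = 8! / (4! × 4!)
         = 70

Answer: 70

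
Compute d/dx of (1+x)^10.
10(1+x)^9

Reasoning: Using the power rule: d/dx (1+x)^10 = 10(1+x)^{9}.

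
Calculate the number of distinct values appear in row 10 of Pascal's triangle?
6

Explanation: Row 10 has entries C(10,0)..C(10,10); by symmetry C(10,k)=C(10,10-k), giving 6 distinct values.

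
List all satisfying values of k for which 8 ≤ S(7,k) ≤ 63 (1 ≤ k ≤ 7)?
2, 6
S(7,1)=1; S(7,2)=63; S(7,3)=301; S(7,4)=350; S(7,5)=140; S(7,6)=21; S(7,7)=1. So valid k = 2, 6.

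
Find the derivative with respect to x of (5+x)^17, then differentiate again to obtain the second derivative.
272(5+x)^15

Solution: First derivative: 17(5+x)^{16}. Second derivative: 17·16·(5+x)^{15} = 272(5+x)^{15}.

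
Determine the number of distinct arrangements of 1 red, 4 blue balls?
5

Solution: Multinomial: 5!/(1! × 4!) = 5.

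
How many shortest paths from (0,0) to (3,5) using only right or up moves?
Choose 3 rights from 8 moves: C(8,3) = 56.

Answer: 56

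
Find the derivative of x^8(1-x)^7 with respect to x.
8x^7(1-x)^7 - 7x^8(1-x)^6

Reasoning: Product rule: 8x^{7}(1-x)^{7} + x^8·(-7)(1-x)^{6}.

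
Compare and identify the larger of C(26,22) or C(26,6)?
C(26,6)

Reasoning: C(26,22)=14,950, C(26,6)=230,230.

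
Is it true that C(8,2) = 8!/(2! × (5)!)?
False

Explanation: The correct denominator is 2!×6!, giving C(8,2) = 28; the stated RHS is 8!/(2!×5!) = 168 ≠ 28, so the statement does not hold.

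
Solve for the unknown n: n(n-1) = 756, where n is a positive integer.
28

Reasoning: n² − n − 756 = 0, so n = (1 ± √(1 + 4·756))/2 = (1 ± √3,025)/2 = (1 ± 55)/2, i.e. n = 28 or n = -27. Taking the positive root, n = 28 (check: 28×27 = 756).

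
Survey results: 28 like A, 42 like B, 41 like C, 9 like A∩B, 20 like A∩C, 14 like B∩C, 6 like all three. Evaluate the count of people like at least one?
74

Working:
|A∪B∪C| = 28+42+41-9-20-14+6 = 74.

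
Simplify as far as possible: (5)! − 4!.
96

(5)! − 4! = (5)·4! − 4! = (5−1)·4! = 4·4! = 96.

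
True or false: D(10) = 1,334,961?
True

Working:
Derangements of 10 elements: D(10) = (10-1)·[D(9) + D(8)] = 9·[133,496 + 14,833] = 1,334,961.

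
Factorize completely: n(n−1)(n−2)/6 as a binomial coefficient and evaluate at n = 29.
C(n,3); C(29,3) = 3,654

Solution: n(n−1)(n−2)/6 = n!/(3!(n−3)!) = C(n,3). At n = 29: C(29,3) = 3,654.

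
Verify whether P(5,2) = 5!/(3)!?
Permutation formula P(n,k) = n!/(n-k)!: 5!/3! = 120/6 = 20 = P(5,2). The statement holds.

Answer: True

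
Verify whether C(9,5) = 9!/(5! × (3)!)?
False

Solution: The correct denominator is 5!×4!, giving C(9,5) = 126; the stated RHS is 9!/(5!×3!) = 504 ≠ 126, so the statement does not hold.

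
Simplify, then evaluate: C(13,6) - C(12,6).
C(13,6) - C(12,6) = C(12,5) = 792.

Answer: 792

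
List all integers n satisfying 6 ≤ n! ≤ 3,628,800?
3, 4, 5, 6, 7, 8, 9, 10

n! is strictly increasing; 3! = 6 and 10! = 3,628,800, so valid n = 3, 4, 5, 6, 7, 8, 9, 10.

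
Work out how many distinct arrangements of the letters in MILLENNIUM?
226,800

Working:
Word has 10 letters (M=2, I=2, L=2, E=1, N=2, U=1). Arrangements: 10!/Π(k!) = 226,800.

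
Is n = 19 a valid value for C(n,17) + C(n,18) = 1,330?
No

C(19,17) + C(19,18) = 171 + 19 = 190, which does not equal 1,330.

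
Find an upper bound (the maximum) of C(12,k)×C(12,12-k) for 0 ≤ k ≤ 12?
C(12,k)·C(12,12-k) = C(12,k)², maximised at the centre k = 6: C(12,6)² = 853,776.

Answer: 853,776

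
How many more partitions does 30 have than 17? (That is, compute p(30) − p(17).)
5,307

Explanation: Pentagonal recurrence p(n) = p(n−1) + p(n−2) − p(n−5) − p(n−7) + …: p(30) = p(29) + p(28) − p(25) − p(23) + p(18) + p(15) − p(8) − p(4) = 4,565 + 3,718 − 1,958 − 1,255 + 385 + 176 − 22 − 5 = 5,604.
p(17) = p(16) + p(15) − p(12) − p(10) + p(5) + p(2) = 231 + 176 − 77 − 42 + 7 + 2 = 297.
Difference = 5,604 − 297 = 5,307.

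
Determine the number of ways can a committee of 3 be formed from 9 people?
84

Reasoning: C(9,3) = 9! / (3! × (9-3)!)
         = 9! / (3! × 6!)
         = 84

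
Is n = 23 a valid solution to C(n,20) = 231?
No

Reasoning: C(23,20) = 23·22·21·20·19·18·17·16·15·14·13·12·11·10·9·8·7·6·5·4/20! = 4,308,669,456,480,829,440,000/2,432,902,008,176,640,000 = 1,771, which does not equal 231.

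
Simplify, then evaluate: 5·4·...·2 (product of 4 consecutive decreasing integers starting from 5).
120

Reasoning: This is P(5,4) = 5!/(1)! = 120.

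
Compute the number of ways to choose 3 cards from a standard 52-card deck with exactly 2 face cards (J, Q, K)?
2,640

12 face cards and 40 non-face cards: C(12,2) × C(40,1) = 66 × 40 = 2,640.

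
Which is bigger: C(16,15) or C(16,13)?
C(16,13)

Reasoning: C(16,15)=16, C(16,13)=560.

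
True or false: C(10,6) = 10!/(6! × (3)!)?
False

Working:
The correct denominator is 6!×4!, giving C(10,6) = 210; the stated RHS is 10!/(6!×3!) = 840 ≠ 210, so the statement does not hold.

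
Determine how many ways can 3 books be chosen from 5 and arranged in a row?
60

Solution: P(5,3) = 5!/(5-3)! = 60.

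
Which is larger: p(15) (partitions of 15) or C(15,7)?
C(15,7)
Pentagonal recurrence p(n) = p(n−1) + p(n−2) − p(n−5) − p(n−7) + …: p(15) = p(14) + p(13) − p(10) − p(8) + p(3) + p(0) = 135 + 101 − 42 − 22 + 3 + 1 = 176; C(15,7) = 6,435.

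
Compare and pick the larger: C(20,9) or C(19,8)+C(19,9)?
Equal

Explanation: By Pascal's identity: C(20,9) = C(19,8)+C(19,9) = 167,960. Equal.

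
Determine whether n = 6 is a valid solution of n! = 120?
6! = 6·5! = 6·120 = 720, which does not equal 120.
Final answer: No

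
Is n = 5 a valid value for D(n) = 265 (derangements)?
No

Working:
D(5) = (5-1)·[D(4) + D(3)] = 4·[9 + 2] = 44, which does not equal 265.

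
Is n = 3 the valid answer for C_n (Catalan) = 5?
C_3 = C(6,3)/(3+1) = 20/4 = 5, which equals 5.
Final answer: Yes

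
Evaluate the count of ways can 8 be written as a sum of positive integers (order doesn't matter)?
Pentagonal recurrence p(n) = p(n−1) + p(n−2) − p(n−5) − p(n−7) + …: p(8) = p(7) + p(6) − p(3) − p(1) = 15 + 11 − 3 − 1 = 22.

Answer: 22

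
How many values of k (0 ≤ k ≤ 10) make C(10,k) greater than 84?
5

Explanation: Row 10 is unimodal and symmetric about k=10/2. C(10,2)=45 ≤ 84; C(10,3)=120 > 84; by symmetry C(10,k) > 84 for k = 3..7. That's 7 - 3 + 1 = 5 values.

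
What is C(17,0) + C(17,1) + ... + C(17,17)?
131,072

Sum of binomial coefficients = 2^17 = 131,072.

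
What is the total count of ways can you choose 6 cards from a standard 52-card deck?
C(52,6) = 20,358,520.
Final answer: 20,358,520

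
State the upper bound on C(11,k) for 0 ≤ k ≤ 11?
462

Working:
Maximum at k = 5 or k = 6: C(11,5) = 462.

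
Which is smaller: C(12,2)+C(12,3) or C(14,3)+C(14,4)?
C(12,2)+C(12,3)

First=286, Second=1,365.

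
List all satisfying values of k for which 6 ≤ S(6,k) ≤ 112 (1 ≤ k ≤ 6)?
2, 3, 4, 5
S(6,1)=1; S(6,2)=31; S(6,3)=90; S(6,4)=65; S(6,5)=15; S(6,6)=1. So valid k = 2, 3, 4, 5.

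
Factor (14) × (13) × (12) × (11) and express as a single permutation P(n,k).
Product of 4 consecutive descending integers starting at 14: P(14,4) = 14!/10! = 24,024.

Answer: P(14,4) = 14!/(10)!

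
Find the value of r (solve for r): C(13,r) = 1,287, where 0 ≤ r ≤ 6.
5

Working:
C(13,r) is increasing for 0 ≤ r ≤ 6. Stepping up (C(13,r+1) = C(13,r)·(13−r)/(r+1)): C(13,1) = 13, C(13,2) = 78, C(13,3) = 286, C(13,4) = 715, C(13,5) = 1,287 ✓. So r = 5.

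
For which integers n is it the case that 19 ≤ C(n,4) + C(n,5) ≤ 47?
6

Explanation: C(5,4)+C(5,5)=6; C(6,4)+C(6,5)=21; C(7,4)+C(7,5)=56. So valid n = 6.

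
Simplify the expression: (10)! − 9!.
3,265,920

Working:
(10)! − 9! = (10)·9! − 9! = (10−1)·9! = 9·9! = 3,265,920.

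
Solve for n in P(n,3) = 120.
P(n,3) = n(n−1)(n−2) is increasing in n; n(n−1)(n−2) ≈ (n−1)^3 = 120 gives n ≈ 5.9. Check: P(4,3) = 24, P(5,3) = 60, P(6,3) = 120 ✓. So n = 6.
Final answer: 6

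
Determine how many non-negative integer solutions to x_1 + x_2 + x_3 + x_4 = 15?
816

Working:
C(15+4-1, 4-1) = 816.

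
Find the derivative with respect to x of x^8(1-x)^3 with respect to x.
Product rule: 8x^{7}(1-x)^{3} + x^8·(-3)(1-x)^{2}.
Final answer: 8x^7(1-x)^3 - 3x^8(1-x)^2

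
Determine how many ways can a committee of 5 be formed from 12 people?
C(12,5) = 12! / (5! × (12-5)!)
         = 12! / (5! × 7!)
         = 792
Final answer: 792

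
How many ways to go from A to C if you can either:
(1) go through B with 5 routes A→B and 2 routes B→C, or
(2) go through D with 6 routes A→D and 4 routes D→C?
34

Explanation: Route via B: 5×2=10. Route via D: 6×4=24. Total: 34.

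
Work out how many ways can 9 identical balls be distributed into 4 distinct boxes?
220

Explanation: C(9+4-1, 4-1) = C(12, 3) = 220.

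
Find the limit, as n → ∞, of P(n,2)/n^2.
1

Solution: P(n,2) = n(n-1) ≈ n^2 for large n. Limit = 1.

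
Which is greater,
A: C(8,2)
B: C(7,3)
B

Reasoning: A=C(8,2)=28, B=C(7,3)=35.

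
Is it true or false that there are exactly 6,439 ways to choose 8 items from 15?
C(15,8) = 6,435 ≠ 6439.

Answer: False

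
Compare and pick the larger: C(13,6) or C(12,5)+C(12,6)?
Equal
By Pascal's identity: C(13,6) = C(12,5)+C(12,6) = 1,716. Equal.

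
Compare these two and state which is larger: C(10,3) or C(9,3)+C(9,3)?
C(10,3)=120; C(9,3)+C(9,3)=84+84=168.

Answer: C(9,3)+C(9,3)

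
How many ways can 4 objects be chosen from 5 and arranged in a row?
120

Reasoning: P(5,4) = 5!/(5-4)! = 120.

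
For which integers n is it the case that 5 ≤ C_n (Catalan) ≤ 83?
C_2=2; C_3=5; C_4=14; C_5=42; C_6=132. So valid n = 3, 4, 5.
Final answer: 3, 4, 5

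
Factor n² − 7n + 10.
Seek roots whose sum is 7 and product is 10: (2, 5). So n² − 7n + 10 = (n − 2)(n − 5).
Final answer: (n − 2)(n − 5)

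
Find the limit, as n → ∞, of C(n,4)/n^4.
1/24

C(n,4) ≈ n^4/4! for large n. Limit = 1/4! = 1/24.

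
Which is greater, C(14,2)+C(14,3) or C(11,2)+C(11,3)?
First=455, Second=220.
Final answer: C(14,2)+C(14,3)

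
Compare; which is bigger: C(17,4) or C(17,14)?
C(17,4)

Reasoning: C(17,4)=2,380, C(17,14)=680.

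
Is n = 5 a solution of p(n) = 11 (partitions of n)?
No

Working:
Pentagonal recurrence p(n) = p(n−1) + p(n−2) − p(n−5) − p(n−7) + …: p(5) = p(4) + p(3) − p(0) = 5 + 3 − 1 = 7, which does not equal 11.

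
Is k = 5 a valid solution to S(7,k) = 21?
S(7,5) = 5·S(6,5) + S(6,4) = 5·15 + 65 = 140, which does not equal 21.
Final answer: No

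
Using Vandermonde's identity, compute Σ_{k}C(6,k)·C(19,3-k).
2,300

Explanation: = C(6+19,3) = C(25,3) = 2,300.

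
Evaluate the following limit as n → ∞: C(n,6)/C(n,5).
∞

Reasoning: C(n,6)/C(n,5) = (n-5)/6 → ∞ as n → ∞.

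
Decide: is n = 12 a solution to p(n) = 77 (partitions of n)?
Yes

Pentagonal recurrence p(n) = p(n−1) + p(n−2) − p(n−5) − p(n−7) + …: p(12) = p(11) + p(10) − p(7) − p(5) + p(0) = 56 + 42 − 15 − 7 + 1 = 77, which equals 77.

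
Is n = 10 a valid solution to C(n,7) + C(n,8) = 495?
No

Working:
C(10,7) + C(10,8) = 120 + 45 = 165, which does not equal 495.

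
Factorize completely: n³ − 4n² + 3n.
n³ − 4n² + 3n = n(n² − 4n + 3) = n(n − 1)(n − 3).

Answer: n(n − 1)(n − 3)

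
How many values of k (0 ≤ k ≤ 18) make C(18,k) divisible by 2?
15

Reasoning: Checking C(18,k) mod 2 for k = 0..18: divisible at k = 1, 3, 4, 5, 6, 7, 8, 9, 10, 11, 12, 13, 14, 15, 17. That's 15 values.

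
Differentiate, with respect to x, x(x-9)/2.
d/dx[(x-0)(x-9)] = (x-9) + (x-0) = 2x - 9. Dividing by 2 gives (2x - 9)/2.
Final answer: (2x - 9)/2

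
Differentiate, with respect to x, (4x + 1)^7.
Chain rule: 7(4x+1)^{6} × 4 = 28(4x+1)^{6}.

Answer: 28(4x + 1)^6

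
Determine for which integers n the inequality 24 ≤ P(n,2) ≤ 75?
6, 7, 8, 9

Explanation: P(5,2)=20; P(6,2)=30; P(7,2)=42; P(8,2)=56; P(9,2)=72; P(10,2)=90. So valid n = 6, 7, 8, 9.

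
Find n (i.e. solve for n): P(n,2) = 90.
10
P(n,2) = n(n−1) is increasing in n; n(n−1) ≈ (n−0.5)^2 = 90 gives n ≈ 10.0. Check: P(8,2) = 56, P(9,2) = 72, P(10,2) = 90 ✓. So n = 10.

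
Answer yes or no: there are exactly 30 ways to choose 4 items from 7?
C(7,4) = 35 ≠ 30.
Final answer: No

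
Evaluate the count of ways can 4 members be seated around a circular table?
Circular arrangements: (4-1)! = 6.

Answer: 6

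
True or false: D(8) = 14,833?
True

Derangements of 8 elements: D(8) = (8-1)·[D(7) + D(6)] = 7·[1,854 + 265] = 14,833.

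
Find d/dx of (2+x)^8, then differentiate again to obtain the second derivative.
56(2+x)^6

Solution: First derivative: 8(2+x)^{7}. Second derivative: 8·7·(2+x)^{6} = 56(2+x)^{6}.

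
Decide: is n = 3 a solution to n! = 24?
No

Explanation: 3! = 3·2! = 3·2 = 6, which does not equal 24.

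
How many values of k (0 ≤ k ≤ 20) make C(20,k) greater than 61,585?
7

Reasoning: Row 20 is unimodal and symmetric about k=20/2. C(20,6)=38,760 ≤ 61,585; C(20,7)=77,520 > 61,585; by symmetry C(20,k) > 61,585 for k = 7..13. That's 13 - 7 + 1 = 7 values.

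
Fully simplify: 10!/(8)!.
90

Solution: This equals 10×9 = 90.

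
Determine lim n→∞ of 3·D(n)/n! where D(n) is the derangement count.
D(n)/n! → 1/e, so 3·D(n)/n! → 3/e.
Final answer: 3/e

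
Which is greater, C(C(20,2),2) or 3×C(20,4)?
C(C(20,2),2)

Reasoning: C(C(20,2),2)=17,955, 3×C(20,4)=14,535.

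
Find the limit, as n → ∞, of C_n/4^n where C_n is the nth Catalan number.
0
C_n ~ 4^n/(n^(3/2)√π), so n^0·C_n/4^n ~ n^(0 − 3/2)/√π → 0.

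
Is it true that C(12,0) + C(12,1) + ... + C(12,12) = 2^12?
True

Working:
Binomial theorem with x = y = 1: Σ C(12,i) = (1+1)^12 = 2^12 = 4,096. The statement holds.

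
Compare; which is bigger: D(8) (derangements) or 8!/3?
D(8) = (8-1)·[D(7) + D(6)] = 7·[1,854 + 265] = 14,833; 8!/3 = 40,320/3 = 13,440.

Answer: D(8)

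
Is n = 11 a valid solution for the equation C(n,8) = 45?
C(11,8) = 11·10·9·8·7·6·5·4/8! = 6,652,800/40,320 = 165, which does not equal 45.

Answer: No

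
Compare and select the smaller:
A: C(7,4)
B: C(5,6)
B
A=C(7,4)=35, B=C(5,6)=0.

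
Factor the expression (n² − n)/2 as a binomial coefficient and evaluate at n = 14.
C(n,2); C(14,2) = 91
(n² − n)/2 = n(n−1)/2 = C(n,2). At n = 14: C(14,2) = 91.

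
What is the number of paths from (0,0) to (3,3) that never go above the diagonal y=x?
5

Working:
Counted by the Catalan number C_3: C_3 = C(6,3)/(3+1) = 20/4 = 5.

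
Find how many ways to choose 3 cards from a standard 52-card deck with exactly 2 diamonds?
13 diamonds and 39 non-diamonds: C(13,2) × C(39,1) = 78 × 39 = 3,042.
Final answer: 3,042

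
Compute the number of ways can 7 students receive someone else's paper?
1,854

Solution: Using D(n) = (n-1)[D(n-1) + D(n-2)]:
D(7) = (7-1) × [D(6) + D(5)]
      = 6 × [265 + 44]
      = 6 × 309
      = 1,854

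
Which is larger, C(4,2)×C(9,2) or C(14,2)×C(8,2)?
C(14,2)×C(8,2)

Working:
C(4,2)×C(9,2)=216, C(14,2)×C(8,2)=2,548.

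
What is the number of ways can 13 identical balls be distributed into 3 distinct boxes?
C(13+3-1, 3-1) = C(15, 2) = 105.
Final answer: 105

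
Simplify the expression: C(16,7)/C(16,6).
10/7

Explanation: C(n,k+1)/C(n,k) = (n−k)/(k+1). Here (16−6)/(6+1) = 10/7 = 10/7.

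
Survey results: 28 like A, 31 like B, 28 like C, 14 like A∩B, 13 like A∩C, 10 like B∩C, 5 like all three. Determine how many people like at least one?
55

|A∪B∪C| = 28+31+28-14-13-10+5 = 55.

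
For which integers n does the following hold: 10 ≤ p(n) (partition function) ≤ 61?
6, 7, 8, 9, 10, 11

Solution: Tabulating p(n) via p(n) = p(n−1) + p(n−2) − p(n−5) − p(n−7) + …: p(5)=7; p(6)=11; p(7)=15; p(8)=22; p(9)=30; p(10)=42; p(11)=56; p(12)=77. So valid n = 6, 7, 8, 9, 10, 11.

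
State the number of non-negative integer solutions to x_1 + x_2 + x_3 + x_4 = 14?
680

Explanation: C(14+4-1, 4-1) = 680.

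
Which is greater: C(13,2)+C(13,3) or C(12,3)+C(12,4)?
C(12,3)+C(12,4)

First=364, Second=715.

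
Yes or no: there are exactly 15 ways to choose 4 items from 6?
Yes

Working:
C(6,4) = 15.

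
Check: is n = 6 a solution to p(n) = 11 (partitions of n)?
Yes

Reasoning: Pentagonal recurrence p(n) = p(n−1) + p(n−2) − p(n−5) − p(n−7) + …: p(6) = p(5) + p(4) − p(1) = 7 + 5 − 1 = 11, which equals 11.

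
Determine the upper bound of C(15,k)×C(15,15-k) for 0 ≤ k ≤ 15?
41,409,225

Solution: C(15,k)·C(15,15-k) = C(15,k)², maximised at the centre k = 7: C(15,7)² = 41,409,225.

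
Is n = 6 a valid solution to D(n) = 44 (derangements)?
D(6) = (6-1)·[D(5) + D(4)] = 5·[44 + 9] = 265, which does not equal 44.

Answer: No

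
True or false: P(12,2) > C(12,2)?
P(12,2) = 132 and C(12,2) = 66; P(n,r) = r! × C(n,r) so P > C whenever r ≥ 2.

Answer: True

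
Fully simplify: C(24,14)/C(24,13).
11/14

Solution: C(n,k+1)/C(n,k) = (n−k)/(k+1). Here (24−13)/(13+1) = 11/14 = 11/14.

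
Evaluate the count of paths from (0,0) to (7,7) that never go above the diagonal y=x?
429

Counted by the Catalan number C_7: C_7 = C(14,7)/(7+1) = 3,432/8 = 429.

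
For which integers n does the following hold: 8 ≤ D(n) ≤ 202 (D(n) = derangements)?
4, 5

Working:
Using D(n) = (n−1)[D(n−1) + D(n−2)] with D(1)=0, D(2)=1: D(3)=2; D(4)=9; D(5)=44; D(6)=265. So valid n = 4, 5.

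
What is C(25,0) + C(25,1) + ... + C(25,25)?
Sum of binomial coefficients = 2^25 = 33,554,432.

Answer: 33,554,432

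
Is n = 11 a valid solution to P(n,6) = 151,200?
No
P(11,6) = 11·10·9·8·7·6 = 332,640, which does not equal 151,200.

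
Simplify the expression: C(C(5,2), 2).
45

Working:
C(5,2) = 10, then C(10, 2) = 45.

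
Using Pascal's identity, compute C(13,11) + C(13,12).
91

C(13,11) + C(13,12) = C(14,12) = 91.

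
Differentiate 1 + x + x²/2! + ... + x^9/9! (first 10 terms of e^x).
1 + x + x²/2! + ... + x^8/8!

Solution: Differentiating term by term gives the first 9 terms of e^x.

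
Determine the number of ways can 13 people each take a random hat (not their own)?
2,290,792,932

Reasoning: Using D(n) = (n-1)[D(n-1) + D(n-2)]:
D(13) = (13-1) × [D(12) + D(11)]
      = 12 × [176214841 + 14684570]
      = 12 × 190899411
      = 2,290,792,932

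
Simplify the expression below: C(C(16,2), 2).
7,140

Solution: C(16,2) = 120, then C(120, 2) = 7,140.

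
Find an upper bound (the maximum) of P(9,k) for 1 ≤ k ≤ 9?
362,880

P(9,k) increases in k, so maximum at k = 9: 9! = 362,880.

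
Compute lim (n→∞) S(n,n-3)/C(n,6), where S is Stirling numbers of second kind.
The leading term of S(n,n-3) as a polynomial in n is (5)!!·C(n,6), so the ratio → (5)!! = 15.

Answer: 15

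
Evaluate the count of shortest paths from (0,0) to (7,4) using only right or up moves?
330
Choose 7 rights from 11 moves: C(11,7) = 330.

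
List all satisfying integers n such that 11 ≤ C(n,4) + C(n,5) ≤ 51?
6

Solution: C(5,4)+C(5,5)=6; C(6,4)+C(6,5)=21; C(7,4)+C(7,5)=56. So valid n = 6.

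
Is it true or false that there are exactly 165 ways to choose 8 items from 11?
True

Working:
C(11,8) = 165.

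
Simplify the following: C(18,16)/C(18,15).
C(n,k+1)/C(n,k) = (n−k)/(k+1). Here (18−15)/(15+1) = 3/16 = 3/16.

Answer: 3/16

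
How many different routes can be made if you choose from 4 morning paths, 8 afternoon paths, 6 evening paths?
192
By the multiplication principle: 4 × 8 × 6 = 192.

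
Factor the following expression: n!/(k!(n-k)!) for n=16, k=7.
This is the binomial coefficient C(16,7) = 11,440.
Final answer: C(16,7) = 11,440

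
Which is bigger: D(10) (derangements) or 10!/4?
D(10) = (10-1)·[D(9) + D(8)] = 9·[133,496 + 14,833] = 1,334,961; 10!/4 = 3,628,800/4 = 907,200.

Answer: D(10)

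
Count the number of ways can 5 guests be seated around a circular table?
Circular arrangements: (5-1)! = 24.
Final answer: 24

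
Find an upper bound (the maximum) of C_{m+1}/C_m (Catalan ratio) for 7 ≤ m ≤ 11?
46/13

Explanation: C_{m+1}/C_m = 2(2m+1)/(m+2), which increases with m. Maximum at m = 11: 2·23/13 = 46/13.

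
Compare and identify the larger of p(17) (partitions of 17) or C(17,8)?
C(17,8)

Working:
Pentagonal recurrence p(n) = p(n−1) + p(n−2) − p(n−5) − p(n−7) + …: p(17) = p(16) + p(15) − p(12) − p(10) + p(5) + p(2) = 231 + 176 − 77 − 42 + 7 + 2 = 297; C(17,8) = 24,310.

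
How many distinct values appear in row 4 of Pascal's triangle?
3

Row 4 has entries C(4,0)..C(4,4); by symmetry C(4,k)=C(4,4-k), giving 3 distinct values.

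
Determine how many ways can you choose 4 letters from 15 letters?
1,365

Reasoning: C(15,4) = 15! / (4! × (15-4)!)
         = 15! / (4! × 11!)
         = 1,365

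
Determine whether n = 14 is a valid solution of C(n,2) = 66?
No

Explanation: C(14,2) = 14·13/2! = 182/2 = 91, which does not equal 66.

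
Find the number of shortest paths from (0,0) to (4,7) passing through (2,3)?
150

Solution: To (2,3): C(5,2)=10. From there: C(6,2)=15. Total: 150.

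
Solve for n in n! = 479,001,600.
n! is strictly increasing. 10! = 3,628,800, 11! = 39,916,800, 12! = 479,001,600 ✓. So n = 12.
Final answer: 12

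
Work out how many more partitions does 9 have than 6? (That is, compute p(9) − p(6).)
Pentagonal recurrence p(n) = p(n−1) + p(n−2) − p(n−5) − p(n−7) + …: p(9) = p(8) + p(7) − p(4) − p(2) = 22 + 15 − 5 − 2 = 30.
p(6) = p(5) + p(4) − p(1) = 7 + 5 − 1 = 11.
Difference = 30 − 11 = 19.
Final answer: 19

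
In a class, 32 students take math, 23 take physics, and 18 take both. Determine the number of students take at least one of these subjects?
|A∪B| = |A|+|B|-|A∩B| = 32+23-18 = 37.

Answer: 37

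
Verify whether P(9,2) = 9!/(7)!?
True

Solution: Permutation formula P(n,k) = n!/(n-k)!: 9!/7! = 362,880/5,040 = 72 = P(9,2). The statement holds.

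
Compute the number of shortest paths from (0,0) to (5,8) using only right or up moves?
Choose 5 rights from 13 moves: C(13,5) = 1,287.

Answer: 1,287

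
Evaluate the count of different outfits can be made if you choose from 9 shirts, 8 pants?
72

Explanation: By the multiplication principle: 9 × 8 = 72.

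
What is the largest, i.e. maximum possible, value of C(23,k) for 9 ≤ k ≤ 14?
1,352,078

Reasoning: C(23,k) is maximised at the centre of the row: C(23,11) = 1,352,078.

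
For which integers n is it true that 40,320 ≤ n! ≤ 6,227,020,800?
8, 9, 10, 11, 12, 13

Solution: n! is strictly increasing; 8! = 40,320 and 13! = 6,227,020,800, so valid n = 8, 9, 10, 11, 12, 13.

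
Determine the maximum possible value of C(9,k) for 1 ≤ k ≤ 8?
126

Explanation: C(9,k) is maximised at the centre of the row: C(9,4) = 126.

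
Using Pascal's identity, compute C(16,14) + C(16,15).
136

Working:
C(16,14) + C(16,15) = C(17,15) = 136.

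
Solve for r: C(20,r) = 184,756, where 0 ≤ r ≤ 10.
10

Solution: C(20,r) is increasing for 0 ≤ r ≤ 10. Stepping up (C(20,r+1) = C(20,r)·(20−r)/(r+1)): C(20,1) = 20, C(20,2) = 190, C(20,3) = 1,140, C(20,4) = 4,845, C(20,5) = 15,504, C(20,6) = 38,760, C(20,7) = 77,520, C(20,8) = 125,970, C(20,9) = 167,960, C(20,10) = 184,756 ✓. So r = 10.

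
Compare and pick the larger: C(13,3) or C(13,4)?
C(13,4)

Reasoning: C(13,3)=286, C(13,4)=715.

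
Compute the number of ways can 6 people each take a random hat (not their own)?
Using D(n) = (n-1)[D(n-1) + D(n-2)]:
D(6) = (6-1) × [D(5) + D(4)]
      = 5 × [44 + 9]
      = 5 × 53
      = 265
Final answer: 265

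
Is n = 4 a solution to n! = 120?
No

Explanation: 4! = 4·3! = 4·6 = 24, which does not equal 120.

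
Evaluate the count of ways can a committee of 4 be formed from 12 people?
495

Solution: C(12,4) = 12! / (4! × (12-4)!)
         = 12! / (4! × 8!)
         = 495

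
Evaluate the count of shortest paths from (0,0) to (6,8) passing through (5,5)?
1,008

To (5,5): C(10,5)=252. From there: C(4,1)=4. Total: 1,008.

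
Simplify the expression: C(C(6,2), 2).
105
C(6,2) = 15, then C(15, 2) = 105.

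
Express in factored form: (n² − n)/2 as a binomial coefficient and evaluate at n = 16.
C(n,2); C(16,2) = 120

Reasoning: (n² − n)/2 = n(n−1)/2 = C(n,2). At n = 16: C(16,2) = 120.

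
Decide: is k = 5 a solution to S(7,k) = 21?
S(7,5) = 5·S(6,5) + S(6,4) = 5·15 + 65 = 140, which does not equal 21.
Final answer: No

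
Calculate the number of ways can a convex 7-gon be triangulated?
42
Using the Catalan number formula: C_n = C(2n, n) / (n+1)
C_5 = C(10, 5) / (5+1)
     = 252 / 6
     = 42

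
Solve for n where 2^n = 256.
2^8 = 256, so n = 8.

Answer: 8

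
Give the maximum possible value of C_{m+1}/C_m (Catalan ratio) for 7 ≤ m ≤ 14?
29/8

Solution: C_{m+1}/C_m = 2(2m+1)/(m+2), which increases with m. Maximum at m = 14: 2·29/16 = 29/8.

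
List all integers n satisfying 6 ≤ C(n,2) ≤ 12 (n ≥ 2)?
4, 5

Working:
C(3,2)=3; C(4,2)=6; C(5,2)=10; C(6,2)=15. So valid n = 4, 5.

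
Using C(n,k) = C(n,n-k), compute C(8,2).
28

Working:
C(8,2) = C(8,6) = 28.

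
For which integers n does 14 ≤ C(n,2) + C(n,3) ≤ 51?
5, 6

Solution: C(4,2)+C(4,3)=10; C(5,2)+C(5,3)=20; C(6,2)+C(6,3)=35; C(7,2)+C(7,3)=56. So valid n = 5, 6.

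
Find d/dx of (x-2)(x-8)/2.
(2x - 10)/2
d/dx[(x-2)(x-8)] = (x-8) + (x-2) = 2x - 10. Dividing by 2 gives (2x - 10)/2.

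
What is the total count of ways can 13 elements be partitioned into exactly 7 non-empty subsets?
This equals S(13,7), the Stirling number of the 2nd kind.
Using the Stirling recurrence: S(n,k) = k·S(n-1,k) + S(n-1,k-1)
S(13,7) = 7·S(12,7) + S(12,6)
         = 7·627396 + 1323652
         = 4391772 + 1323652
         = 5,715,424

Answer: 5,715,424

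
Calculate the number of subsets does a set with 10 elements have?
1,024

Explanation: Each element can be included or excluded: 2^10 = 1,024.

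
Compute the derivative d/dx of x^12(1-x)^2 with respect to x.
Product rule: 12x^{11}(1-x)^{2} + x^12·(-2)(1-x)^{1}.
Final answer: 12x^11(1-x)^2 - 2x^12(1-x)^1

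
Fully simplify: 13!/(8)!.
154,440

Working:
This equals 13×12×...×9 = 154,440.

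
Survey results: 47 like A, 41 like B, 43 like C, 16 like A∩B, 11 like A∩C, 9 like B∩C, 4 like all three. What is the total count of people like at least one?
|A∪B∪C| = 47+41+43-16-11-9+4 = 99.
Final answer: 99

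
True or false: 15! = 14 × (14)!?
False

Reasoning: 15! = 15 × 14! = 1,307,674,368,000, but 14 × 14! = 1,220,496,076,800.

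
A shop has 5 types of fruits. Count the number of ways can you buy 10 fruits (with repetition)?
1,001

Reasoning: Stars and bars: C(10+5-1, 10) = C(14, 10) = 1,001.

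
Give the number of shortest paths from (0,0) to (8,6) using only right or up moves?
Choose 8 rights from 14 moves: C(14,8) = 3,003.

Answer: 3,003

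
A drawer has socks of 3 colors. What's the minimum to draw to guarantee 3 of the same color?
7

Reasoning: Worst case: 2 of each = 6. One more: 7.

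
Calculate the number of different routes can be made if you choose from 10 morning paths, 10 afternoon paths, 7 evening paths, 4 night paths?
2,800

By the multiplication principle: 10 × 10 × 7 × 4 = 2,800.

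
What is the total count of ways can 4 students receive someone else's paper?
9
Using D(n) = (n-1)[D(n-1) + D(n-2)]:
D(4) = (4-1) × [D(3) + D(2)]
      = 3 × [2 + 1]
      = 3 × 3
      = 9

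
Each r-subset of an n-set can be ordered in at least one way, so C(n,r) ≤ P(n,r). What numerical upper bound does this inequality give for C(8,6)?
P(8,6) = 8·7·6·5·4·3 = 20,160, so C(8,6) ≤ 20,160. (The bound is loose by a factor of 6! = 720: C(8,6) = 20,160/720 = 28.)
Final answer: 20,160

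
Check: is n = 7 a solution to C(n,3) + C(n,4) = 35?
No

Explanation: C(7,3) + C(7,4) = 35 + 35 = 70, which does not equal 35.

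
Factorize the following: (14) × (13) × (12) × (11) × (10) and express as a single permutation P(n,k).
Product of 5 consecutive descending integers starting at 14: P(14,5) = 14!/9! = 240,240.

Answer: P(14,5) = 14!/(9)!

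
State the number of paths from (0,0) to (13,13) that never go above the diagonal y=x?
742,900

Explanation: Counted by the Catalan number C_13: C_13 = C(26,13)/(13+1) = 10,400,600/14 = 742,900.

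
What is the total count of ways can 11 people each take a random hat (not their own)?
Using D(n) = (n-1)[D(n-1) + D(n-2)]:
D(11) = (11-1) × [D(10) + D(9)]
      = 10 × [1334961 + 133496]
      = 10 × 1468457
      = 14,684,570
Final answer: 14,684,570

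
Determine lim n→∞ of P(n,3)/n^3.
1

Solution: P(n,3) = n(n-1)(n-2) ≈ n^3 for large n. Limit = 1.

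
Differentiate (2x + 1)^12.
24(2x + 1)^11

Explanation: Chain rule: 12(2x+1)^{11} × 2 = 24(2x+1)^{11}.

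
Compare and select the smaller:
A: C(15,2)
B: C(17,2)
A

A=C(15,2)=105, B=C(17,2)=136.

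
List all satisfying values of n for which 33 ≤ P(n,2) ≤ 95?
7, 8, 9, 10
P(6,2)=30; P(7,2)=42; P(8,2)=56; P(9,2)=72; P(10,2)=90; P(11,2)=110. So valid n = 7, 8, 9, 10.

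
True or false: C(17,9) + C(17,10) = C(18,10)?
Pascal's identity C(n,k) + C(n,k+1) = C(n+1,k+1): 24,310 + 19,448 = 43,758 = C(18,10).

Answer: True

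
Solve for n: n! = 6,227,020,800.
13

Solution: n! is strictly increasing. 11! = 39,916,800, 12! = 479,001,600, 13! = 6,227,020,800 ✓. So n = 13.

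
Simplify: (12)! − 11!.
439,084,800
(12)! − 11! = (12)·11! − 11! = (12−1)·11! = 11·11! = 439,084,800.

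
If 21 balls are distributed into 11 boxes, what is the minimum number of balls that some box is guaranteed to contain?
2

Explanation: Pigeonhole: ⌈21/11⌉ = 2.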